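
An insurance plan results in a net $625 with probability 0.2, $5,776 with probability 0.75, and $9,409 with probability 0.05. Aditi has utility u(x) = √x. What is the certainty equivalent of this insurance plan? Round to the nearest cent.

$4,468.92

E[u] = 0.2·√625 + 0.75·√5776 + 0.05·√9409 = 0.2·25 + 0.75·76 + 0.05·97 = 66.85
CE = (66.85)² = 4468.9225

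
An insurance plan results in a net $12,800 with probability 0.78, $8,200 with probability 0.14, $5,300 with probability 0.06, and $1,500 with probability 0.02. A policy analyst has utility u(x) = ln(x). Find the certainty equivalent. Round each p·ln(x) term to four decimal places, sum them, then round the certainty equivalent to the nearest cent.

E[u] = 0.78·ln(12800) + 0.14·ln(8200) + 0.06·ln(5300) + 0.02·ln(1500) = 7.3766 + 1.2617 + 0.5145 + 0.1463 = 9.2991
CE = e^9.2991 ≈ 10928.18

$10,928.18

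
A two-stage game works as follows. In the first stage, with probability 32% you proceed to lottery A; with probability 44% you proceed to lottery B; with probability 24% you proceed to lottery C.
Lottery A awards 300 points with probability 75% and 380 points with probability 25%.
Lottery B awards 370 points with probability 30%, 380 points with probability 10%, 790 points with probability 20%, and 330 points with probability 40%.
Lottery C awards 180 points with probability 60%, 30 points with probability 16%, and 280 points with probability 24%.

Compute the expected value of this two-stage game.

EV(A) = 0.75 × 300 + 0.25 × 380 = 225 + 95 = 320
EV(B) = 0.3 × 370 + 0.1 × 380 + 0.2 × 790 + 0.4 × 330 = 111 + 38 + 158 + 132 = 439
EV(C) = 0.6 × 180 + 0.16 × 30 + 0.24 × 280 = 108 + 4.8 + 67.2 = 180
Overall = 0.32 × 320 + 0.44 × 439 + 0.24 × 180 = 102.4 + 193.16 + 43.2 = 338.76

338.76 points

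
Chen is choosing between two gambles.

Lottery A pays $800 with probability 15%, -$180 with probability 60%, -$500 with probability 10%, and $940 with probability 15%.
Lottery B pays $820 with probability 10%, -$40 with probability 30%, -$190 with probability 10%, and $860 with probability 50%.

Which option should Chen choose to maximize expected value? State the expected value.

Lottery B ($481)

Lottery A = 0.15 × 800 + 0.6 × (-180) + 0.1 × (-500) + 0.15 × 940 = 120 − 108 − 50 + 141 = 103
Lottery B = 0.1 × 820 + 0.3 × (-40) + 0.1 × (-190) + 0.5 × 860 = 82 − 12 − 19 + 430 = 481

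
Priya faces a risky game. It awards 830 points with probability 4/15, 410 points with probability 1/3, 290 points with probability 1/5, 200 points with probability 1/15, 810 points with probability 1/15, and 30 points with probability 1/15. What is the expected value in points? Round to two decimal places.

EV = 4/15 × 830 + 1/3 × 410 + 1/5 × 290 + 1/15 × 200 + 1/15 × 810 + 1/15 × 30 = 221.3333 + 136.6667 + 58 + 13.3333 + 54 + 2 = 485.3333

485.33 points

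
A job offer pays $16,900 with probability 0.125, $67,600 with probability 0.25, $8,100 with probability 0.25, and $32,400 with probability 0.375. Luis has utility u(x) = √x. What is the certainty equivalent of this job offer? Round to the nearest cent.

E[u] = 0.125·√16900 + 0.25·√67600 + 0.25·√8100 + 0.375·√32400 = 0.125·130 + 0.25·260 + 0.25·90 + 0.375·180 = 171.25
CE = (171.25)² = 29326.5625

$29,326.56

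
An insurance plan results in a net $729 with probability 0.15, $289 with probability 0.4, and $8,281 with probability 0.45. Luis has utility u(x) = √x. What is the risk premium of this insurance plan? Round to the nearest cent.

$1,268.16

E[u] = 0.15·√729 + 0.4·√289 + 0.45·√8281 = 0.15·27 + 0.4·17 + 0.45·91 = 51.8
CE = (51.8)² = 2683.24
Risk premium = EV − CE = 3951.4 − 2683.24 = 1268.16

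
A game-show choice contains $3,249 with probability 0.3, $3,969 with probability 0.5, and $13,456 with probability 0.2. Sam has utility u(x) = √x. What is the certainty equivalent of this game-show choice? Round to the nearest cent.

E[u] = 0.3·√3249 + 0.5·√3969 + 0.2·√13456 = 0.3·57 + 0.5·63 + 0.2·116 = 71.8
CE = (71.8)² = 5155.24

$5,155.24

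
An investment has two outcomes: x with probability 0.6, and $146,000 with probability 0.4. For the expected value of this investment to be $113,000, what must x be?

0.6·x + 0.4·146000 = 113000
0.6·x = 113000 − 58400 = 54600
x = 54600 / 0.6 = 91000

x = $91,000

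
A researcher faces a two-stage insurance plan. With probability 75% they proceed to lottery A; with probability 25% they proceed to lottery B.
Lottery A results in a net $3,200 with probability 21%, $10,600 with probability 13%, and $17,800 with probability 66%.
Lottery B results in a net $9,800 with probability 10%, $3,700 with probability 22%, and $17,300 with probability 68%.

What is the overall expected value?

$13,738

EV(A) = 0.21 × 3200 + 0.13 × 10600 + 0.66 × 17800 = 672 + 1378 + 11748 = 13798
EV(B) = 0.1 × 9800 + 0.22 × 3700 + 0.68 × 17300 = 980 + 814 + 11764 = 13558
Overall = 0.75 × 13798 + 0.25 × 13558 = 10348.5 + 3389.5 = 13738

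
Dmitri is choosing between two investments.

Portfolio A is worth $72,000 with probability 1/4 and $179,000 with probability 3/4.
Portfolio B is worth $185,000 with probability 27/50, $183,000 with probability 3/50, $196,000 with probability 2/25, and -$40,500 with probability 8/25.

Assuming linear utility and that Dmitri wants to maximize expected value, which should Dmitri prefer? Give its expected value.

Portfolio A ($152,250)

Portfolio A = 1/4 × 72000 + 3/4 × 179000 = 18000 + 134250 = 152250
Portfolio B = 27/50 × 185000 + 3/50 × 183000 + 2/25 × 196000 + 8/25 × (-40500) = 99900 + 10980 + 15680 − 12960 = 113600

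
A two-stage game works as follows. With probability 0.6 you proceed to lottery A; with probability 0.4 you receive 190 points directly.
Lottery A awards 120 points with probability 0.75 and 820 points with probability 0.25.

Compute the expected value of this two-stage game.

EV(A) = 0.75 × 120 + 0.25 × 820 = 90 + 205 = 295
Branch B: 190 (certain)
Overall = 0.6 × 295 + 0.4 × 190 = 177 + 76 = 253

253 points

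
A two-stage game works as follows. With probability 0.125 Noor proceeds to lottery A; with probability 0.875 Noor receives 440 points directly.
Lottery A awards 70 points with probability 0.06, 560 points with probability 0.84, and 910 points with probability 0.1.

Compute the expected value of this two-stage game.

EV(A) = 0.06 × 70 + 0.84 × 560 + 0.1 × 910 = 4.2 + 470.4 + 91 = 565.6
Branch B: 440 (certain)
Overall = 0.125 × 565.6 + 0.875 × 440 = 70.7 + 385 = 455.7

455.7 points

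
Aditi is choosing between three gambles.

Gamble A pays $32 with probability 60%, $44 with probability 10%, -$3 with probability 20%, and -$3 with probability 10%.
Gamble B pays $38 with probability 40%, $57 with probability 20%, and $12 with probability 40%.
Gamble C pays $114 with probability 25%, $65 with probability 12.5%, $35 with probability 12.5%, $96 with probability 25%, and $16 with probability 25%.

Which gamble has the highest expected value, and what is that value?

Gamble A = 0.6 × 32 + 0.1 × 44 + 0.2 × (-3) + 0.1 × (-3) = 19.2 + 4.4 − 0.6 − 0.3 = 22.7
Gamble B = 0.4 × 38 + 0.2 × 57 + 0.4 × 12 = 15.2 + 11.4 + 4.8 = 31.4
Gamble C = 0.25 × 114 + 0.125 × 65 + 0.125 × 35 + 0.25 × 96 + 0.25 × 16 = 28.5 + 8.125 + 4.375 + 24 + 4 = 69

Gamble C ($69)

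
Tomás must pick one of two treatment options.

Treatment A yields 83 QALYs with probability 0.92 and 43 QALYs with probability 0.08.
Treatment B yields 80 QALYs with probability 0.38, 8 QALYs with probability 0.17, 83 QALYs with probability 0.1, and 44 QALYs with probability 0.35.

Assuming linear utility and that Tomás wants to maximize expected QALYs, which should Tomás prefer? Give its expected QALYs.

Treatment A = 0.92 × 83 + 0.08 × 43 = 76.36 + 3.44 = 79.8
Treatment B = 0.38 × 80 + 0.17 × 8 + 0.1 × 83 + 0.35 × 44 = 30.4 + 1.36 + 8.3 + 15.4 = 55.46

Treatment A (79.8 QALYs)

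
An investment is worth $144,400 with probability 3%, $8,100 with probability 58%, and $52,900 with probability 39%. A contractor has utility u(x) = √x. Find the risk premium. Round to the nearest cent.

E[u] = 0.03·√144400 + 0.58·√8100 + 0.39·√52900 = 0.03·380 + 0.58·90 + 0.39·230 = 153.3
CE = (153.3)² = 23500.89
Risk premium = EV − CE = 29661 − 23500.89 = 6160.11

$6,160.11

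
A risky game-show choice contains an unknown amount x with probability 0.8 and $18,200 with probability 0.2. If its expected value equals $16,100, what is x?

x = $15,575

0.8·x + 0.2·18200 = 16100
0.8·x = 16100 − 3640 = 12460
x = 12460 / 0.8 = 15575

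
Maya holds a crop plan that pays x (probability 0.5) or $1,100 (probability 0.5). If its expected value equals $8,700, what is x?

x = $16,300

0.5·x + 0.5·1100 = 8700
0.5·x = 8700 − 550 = 8150
x = 8150 / 0.5 = 16300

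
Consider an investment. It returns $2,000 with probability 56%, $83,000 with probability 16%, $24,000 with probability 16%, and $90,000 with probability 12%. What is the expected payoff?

$29,040

EV = 0.56 × 2000 + 0.16 × 83000 + 0.16 × 24000 + 0.12 × 90000 = 1120 + 13280 + 3840 + 10800 = 29040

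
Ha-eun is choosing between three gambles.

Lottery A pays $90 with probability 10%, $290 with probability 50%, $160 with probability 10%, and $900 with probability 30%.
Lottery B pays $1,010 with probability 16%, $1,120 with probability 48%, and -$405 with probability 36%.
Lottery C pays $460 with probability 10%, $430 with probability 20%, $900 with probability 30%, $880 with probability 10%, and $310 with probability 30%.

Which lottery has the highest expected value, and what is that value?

Lottery C ($583)

Lottery A = 0.1 × 90 + 0.5 × 290 + 0.1 × 160 + 0.3 × 900 = 9 + 145 + 16 + 270 = 440
Lottery B = 0.16 × 1010 + 0.48 × 1120 + 0.36 × (-405) = 161.6 + 537.6 − 145.8 = 553.4
Lottery C = 0.1 × 460 + 0.2 × 430 + 0.3 × 900 + 0.1 × 880 + 0.3 × 310 = 46 + 86 + 270 + 88 + 93 = 583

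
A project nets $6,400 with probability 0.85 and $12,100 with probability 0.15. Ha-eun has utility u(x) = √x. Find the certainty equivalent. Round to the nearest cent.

E[u] = 0.85·√6400 + 0.15·√12100 = 0.85·80 + 0.15·110 = 84.5
CE = (84.5)² = 7140.25

$7,140.25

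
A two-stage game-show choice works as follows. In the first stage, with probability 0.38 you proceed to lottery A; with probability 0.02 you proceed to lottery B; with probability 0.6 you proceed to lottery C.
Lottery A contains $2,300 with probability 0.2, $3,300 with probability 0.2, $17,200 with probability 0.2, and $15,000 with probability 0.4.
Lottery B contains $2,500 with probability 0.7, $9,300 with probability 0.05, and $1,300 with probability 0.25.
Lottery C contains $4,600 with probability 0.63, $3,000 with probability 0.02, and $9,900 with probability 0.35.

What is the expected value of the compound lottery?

$7,917.40

EV(A) = 0.2 × 2300 + 0.2 × 3300 + 0.2 × 17200 + 0.4 × 15000 = 460 + 660 + 3440 + 6000 = 10560
EV(B) = 0.7 × 2500 + 0.05 × 9300 + 0.25 × 1300 = 1750 + 465 + 325 = 2540
EV(C) = 0.63 × 4600 + 0.02 × 3000 + 0.35 × 9900 = 2898 + 60 + 3465 = 6423
Overall = 0.38 × 10560 + 0.02 × 2540 + 0.6 × 6423 = 4012.8 + 50.8 + 3853.8 = 7917.4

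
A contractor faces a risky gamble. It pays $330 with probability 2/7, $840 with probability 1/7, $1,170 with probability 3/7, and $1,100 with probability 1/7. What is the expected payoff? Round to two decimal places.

$872.86

EV = 2/7 × 330 + 1/7 × 840 + 3/7 × 1170 + 1/7 × 1100 = 94.2857 + 120 + 501.4286 + 157.1429 = 872.8571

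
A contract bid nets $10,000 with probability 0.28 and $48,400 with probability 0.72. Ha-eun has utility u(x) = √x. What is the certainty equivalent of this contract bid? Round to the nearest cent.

$34,744.96

E[u] = 0.28·√10000 + 0.72·√48400 = 0.28·100 + 0.72·220 = 186.4
CE = (186.4)² = 34744.96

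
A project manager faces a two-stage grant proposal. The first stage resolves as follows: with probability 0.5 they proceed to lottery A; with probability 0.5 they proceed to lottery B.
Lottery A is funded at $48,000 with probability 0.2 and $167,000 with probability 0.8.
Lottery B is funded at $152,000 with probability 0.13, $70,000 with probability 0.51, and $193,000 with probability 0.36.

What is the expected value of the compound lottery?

$134,070

EV(A) = 0.2 × 48000 + 0.8 × 167000 = 9600 + 133600 = 143200
EV(B) = 0.13 × 152000 + 0.51 × 70000 + 0.36 × 193000 = 19760 + 35700 + 69480 = 124940
Overall = 0.5 × 143200 + 0.5 × 124940 = 71600 + 62470 = 134070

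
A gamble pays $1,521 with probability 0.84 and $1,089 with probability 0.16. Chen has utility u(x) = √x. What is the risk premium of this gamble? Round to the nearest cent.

E[u] = 0.84·√1521 + 0.16·√1089 = 0.84·39 + 0.16·33 = 38.04
CE = (38.04)² = 1447.0416
Risk premium = EV − CE = 1451.88 − 1447.0416 = 4.8384

$4.84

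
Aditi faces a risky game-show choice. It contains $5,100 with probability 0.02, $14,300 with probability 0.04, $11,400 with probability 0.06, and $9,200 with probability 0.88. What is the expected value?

$9,454

EV = 0.02 × 5100 + 0.04 × 14300 + 0.06 × 11400 + 0.88 × 9200 = 102 + 572 + 684 + 8096 = 9454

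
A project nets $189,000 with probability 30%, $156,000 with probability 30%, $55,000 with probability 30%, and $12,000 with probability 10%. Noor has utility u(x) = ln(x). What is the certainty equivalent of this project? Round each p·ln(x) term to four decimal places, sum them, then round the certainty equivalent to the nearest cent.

E[u] = 0.3·ln(189000) + 0.3·ln(156000) + 0.3·ln(55000) + 0.1·ln(12000) = 3.6449 + 3.5873 + 3.2745 + 0.9393 = 11.4460
CE = e^11.4460 ≈ 93526.49

$93,526.49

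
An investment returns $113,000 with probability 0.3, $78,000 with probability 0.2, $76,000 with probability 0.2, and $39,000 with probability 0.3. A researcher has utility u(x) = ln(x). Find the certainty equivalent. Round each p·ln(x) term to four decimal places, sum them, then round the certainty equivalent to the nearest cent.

$70,438.83

E[u] = 0.3·ln(113000) + 0.2·ln(78000) + 0.2·ln(76000) + 0.3·ln(39000) = 3.4905 + 2.2529 + 2.2477 + 3.1714 = 11.1625
CE = e^11.1625 ≈ 70438.83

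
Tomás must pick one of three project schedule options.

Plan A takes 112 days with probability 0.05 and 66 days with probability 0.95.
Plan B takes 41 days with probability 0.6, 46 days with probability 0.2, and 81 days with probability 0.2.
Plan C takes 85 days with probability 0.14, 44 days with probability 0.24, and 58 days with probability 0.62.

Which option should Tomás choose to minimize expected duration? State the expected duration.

Plan A = 0.05 × 112 + 0.95 × 66 = 5.6 + 62.7 = 68.3
Plan B = 0.6 × 41 + 0.2 × 46 + 0.2 × 81 = 24.6 + 9.2 + 16.2 = 50
Plan C = 0.14 × 85 + 0.24 × 44 + 0.62 × 58 = 11.9 + 10.56 + 35.96 = 58.42

Plan B (50 days)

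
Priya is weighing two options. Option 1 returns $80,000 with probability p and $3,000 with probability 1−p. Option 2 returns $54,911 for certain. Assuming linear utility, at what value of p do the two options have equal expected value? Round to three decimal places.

p·80000 + (1−p)·3000 = 54911
77000p + 3000 = 54911
p = (54911 − 3000) / 77000

p = 0.674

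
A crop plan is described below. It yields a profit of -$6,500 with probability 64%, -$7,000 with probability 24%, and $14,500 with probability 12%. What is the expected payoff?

-$4,100

EV = 0.64 × (-6500) + 0.24 × (-7000) + 0.12 × 14500 = -4160 − 1680 + 1740 = -4100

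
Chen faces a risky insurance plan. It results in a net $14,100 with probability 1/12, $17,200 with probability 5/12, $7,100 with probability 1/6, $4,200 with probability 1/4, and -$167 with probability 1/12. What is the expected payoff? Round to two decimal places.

$10,561.08

EV = 1/12 × 14100 + 5/12 × 17200 + 1/6 × 7100 + 1/4 × 4200 + 1/12 × (-167) = 1175 + 7166.6667 + 1183.3333 + 1050 − 13.9167 = 10561.0833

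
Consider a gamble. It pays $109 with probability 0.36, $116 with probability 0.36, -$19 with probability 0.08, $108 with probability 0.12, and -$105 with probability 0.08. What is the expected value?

$84.04

EV = 0.36 × 109 + 0.36 × 116 + 0.08 × (-19) + 0.12 × 108 + 0.08 × (-105) = 39.24 + 41.76 − 1.52 + 12.96 − 8.4 = 84.04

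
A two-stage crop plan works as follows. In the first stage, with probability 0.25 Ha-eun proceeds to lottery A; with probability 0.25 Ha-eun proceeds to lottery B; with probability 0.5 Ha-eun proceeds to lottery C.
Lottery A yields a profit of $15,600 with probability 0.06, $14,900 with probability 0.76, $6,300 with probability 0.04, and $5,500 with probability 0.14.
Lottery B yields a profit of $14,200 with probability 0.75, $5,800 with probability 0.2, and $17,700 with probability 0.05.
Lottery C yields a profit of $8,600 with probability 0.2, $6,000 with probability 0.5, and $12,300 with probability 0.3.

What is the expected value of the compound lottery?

EV(A) = 0.06 × 15600 + 0.76 × 14900 + 0.04 × 6300 + 0.14 × 5500 = 936 + 11324 + 252 + 770 = 13282
EV(B) = 0.75 × 14200 + 0.2 × 5800 + 0.05 × 17700 = 10650 + 1160 + 885 = 12695
EV(C) = 0.2 × 8600 + 0.5 × 6000 + 0.3 × 12300 = 1720 + 3000 + 3690 = 8410
Overall = 0.25 × 13282 + 0.25 × 12695 + 0.5 × 8410 = 3320.5 + 3173.75 + 4205 = 10699.25

$10,699.25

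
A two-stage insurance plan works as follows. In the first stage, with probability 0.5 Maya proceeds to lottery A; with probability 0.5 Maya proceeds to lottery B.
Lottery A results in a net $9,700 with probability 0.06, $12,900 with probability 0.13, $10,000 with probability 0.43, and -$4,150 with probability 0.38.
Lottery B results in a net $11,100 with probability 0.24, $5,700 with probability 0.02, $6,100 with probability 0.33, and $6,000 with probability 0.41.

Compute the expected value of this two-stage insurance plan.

$6,116.50

EV(A) = 0.06 × 9700 + 0.13 × 12900 + 0.43 × 10000 + 0.38 × (-4150) = 582 + 1677 + 4300 − 1577 = 4982
EV(B) = 0.24 × 11100 + 0.02 × 5700 + 0.33 × 6100 + 0.41 × 6000 = 2664 + 114 + 2013 + 2460 = 7251
Overall = 0.5 × 4982 + 0.5 × 7251 = 2491 + 3625.5 = 6116.5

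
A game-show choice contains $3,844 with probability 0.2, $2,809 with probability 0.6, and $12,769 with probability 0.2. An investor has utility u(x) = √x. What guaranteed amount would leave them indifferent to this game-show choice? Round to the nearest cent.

E[u] = 0.2·√3844 + 0.6·√2809 + 0.2·√12769 = 0.2·62 + 0.6·53 + 0.2·113 = 66.8
CE = (66.8)² = 4462.24

$4,462.24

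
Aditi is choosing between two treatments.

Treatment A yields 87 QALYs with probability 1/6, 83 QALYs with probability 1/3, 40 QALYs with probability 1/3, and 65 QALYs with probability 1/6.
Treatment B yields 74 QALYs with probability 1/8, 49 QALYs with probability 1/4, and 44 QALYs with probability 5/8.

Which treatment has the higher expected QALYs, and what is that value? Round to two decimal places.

Treatment A = 1/6 × 87 + 1/3 × 83 + 1/3 × 40 + 1/6 × 65 = 14.5 + 27.6667 + 13.3333 + 10.8333 = 66.3333
Treatment B = 1/8 × 74 + 1/4 × 49 + 5/8 × 44 = 9.25 + 12.25 + 27.5 = 49

Treatment A (66.33 QALYs)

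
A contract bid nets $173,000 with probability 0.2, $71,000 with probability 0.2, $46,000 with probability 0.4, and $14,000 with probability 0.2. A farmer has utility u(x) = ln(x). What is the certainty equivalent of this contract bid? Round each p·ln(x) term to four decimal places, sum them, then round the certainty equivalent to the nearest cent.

E[u] = 0.2·ln(173000) + 0.2·ln(71000) + 0.4·ln(46000) + 0.2·ln(14000) = 2.4122 + 2.2341 + 4.2946 + 1.9094 = 10.8503
CE = e^10.8503 ≈ 51549.61

$51,549.61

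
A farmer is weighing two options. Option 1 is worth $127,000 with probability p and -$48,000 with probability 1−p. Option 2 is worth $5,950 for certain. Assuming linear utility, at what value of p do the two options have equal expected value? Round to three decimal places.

p·127000 + (1−p)·(-48000) = 5950
175000p − 48000 = 5950
p = (5950 + 48000) / 175000

p = 0.308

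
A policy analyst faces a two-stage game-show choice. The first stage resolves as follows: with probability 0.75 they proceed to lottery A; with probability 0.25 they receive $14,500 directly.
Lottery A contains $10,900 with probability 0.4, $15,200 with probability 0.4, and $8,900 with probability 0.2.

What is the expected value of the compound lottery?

$12,790

EV(A) = 0.4 × 10900 + 0.4 × 15200 + 0.2 × 8900 = 4360 + 6080 + 1780 = 12220
Branch B: 14500 (certain)
Overall = 0.75 × 12220 + 0.25 × 14500 = 9165 + 3625 = 12790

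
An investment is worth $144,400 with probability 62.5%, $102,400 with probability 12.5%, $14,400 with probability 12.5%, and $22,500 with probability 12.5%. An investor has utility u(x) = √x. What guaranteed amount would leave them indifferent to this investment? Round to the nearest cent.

E[u] = 0.625·√144400 + 0.125·√102400 + 0.125·√14400 + 0.125·√22500 = 0.625·380 + 0.125·320 + 0.125·120 + 0.125·150 = 311.25
CE = (311.25)² = 96876.5625

$96,876.56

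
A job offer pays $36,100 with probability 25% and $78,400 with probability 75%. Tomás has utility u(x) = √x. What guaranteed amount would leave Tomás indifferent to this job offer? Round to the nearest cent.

$66,306.25

E[u] = 0.25·√36100 + 0.75·√78400 = 0.25·190 + 0.75·280 = 257.5
CE = (257.5)² = 66306.25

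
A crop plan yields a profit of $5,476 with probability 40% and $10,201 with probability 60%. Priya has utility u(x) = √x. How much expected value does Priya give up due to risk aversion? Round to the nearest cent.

$174.96

E[u] = 0.4·√5476 + 0.6·√10201 = 0.4·74 + 0.6·101 = 90.2
CE = (90.2)² = 8136.04
Risk premium = EV − CE = 8311 − 8136.04 = 174.96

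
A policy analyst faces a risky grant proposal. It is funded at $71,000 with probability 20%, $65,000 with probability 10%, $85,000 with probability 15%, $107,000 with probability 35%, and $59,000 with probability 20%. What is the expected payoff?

$82,700

EV = 0.2 × 71000 + 0.1 × 65000 + 0.15 × 85000 + 0.35 × 107000 + 0.2 × 59000 = 14200 + 6500 + 12750 + 37450 + 11800 = 82700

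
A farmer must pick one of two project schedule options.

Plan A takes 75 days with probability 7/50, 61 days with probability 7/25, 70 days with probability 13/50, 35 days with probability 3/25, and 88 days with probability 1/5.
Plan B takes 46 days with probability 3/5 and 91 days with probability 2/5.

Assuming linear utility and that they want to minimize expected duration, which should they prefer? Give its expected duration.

Plan A = 7/50 × 75 + 7/25 × 61 + 13/50 × 70 + 3/25 × 35 + 1/5 × 88 = 10.5 + 17.08 + 18.2 + 4.2 + 17.6 = 67.58
Plan B = 3/5 × 46 + 2/5 × 91 = 27.6 + 36.4 = 64

Plan B (64 days)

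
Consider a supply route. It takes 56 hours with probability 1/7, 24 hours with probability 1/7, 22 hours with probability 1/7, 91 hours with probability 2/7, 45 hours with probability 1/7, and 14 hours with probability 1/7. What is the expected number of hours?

EV = 1/7 × 56 + 1/7 × 24 + 1/7 × 22 + 2/7 × 91 + 1/7 × 45 + 1/7 × 14 = 8 + 3.4286 + 3.1429 + 26 + 6.4286 + 2 = 49

49 hours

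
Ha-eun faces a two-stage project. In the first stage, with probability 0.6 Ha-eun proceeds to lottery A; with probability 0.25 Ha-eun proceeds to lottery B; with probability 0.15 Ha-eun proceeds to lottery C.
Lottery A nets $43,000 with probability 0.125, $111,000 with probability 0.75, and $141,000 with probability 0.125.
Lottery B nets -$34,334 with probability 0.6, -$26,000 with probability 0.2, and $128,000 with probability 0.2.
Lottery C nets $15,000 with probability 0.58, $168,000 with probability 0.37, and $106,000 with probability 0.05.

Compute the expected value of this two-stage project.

$75,123.90

EV(A) = 0.125 × 43000 + 0.75 × 111000 + 0.125 × 141000 = 5375 + 83250 + 17625 = 106250
EV(B) = 0.6 × (-34334) + 0.2 × (-26000) + 0.2 × 128000 = -20600.4 − 5200 + 25600 = -200.4
EV(C) = 0.58 × 15000 + 0.37 × 168000 + 0.05 × 106000 = 8700 + 62160 + 5300 = 76160
Overall = 0.6 × 106250 + 0.25 × (-200.4) + 0.15 × 76160 = 63750 − 50.1 + 11424 = 75123.9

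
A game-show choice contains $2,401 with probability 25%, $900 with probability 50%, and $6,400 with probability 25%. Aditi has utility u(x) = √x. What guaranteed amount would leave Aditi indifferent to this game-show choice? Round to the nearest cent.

E[u] = 0.25·√2401 + 0.5·√900 + 0.25·√6400 = 0.25·49 + 0.5·30 + 0.25·80 = 47.25
CE = (47.25)² = 2232.5625

$2,232.56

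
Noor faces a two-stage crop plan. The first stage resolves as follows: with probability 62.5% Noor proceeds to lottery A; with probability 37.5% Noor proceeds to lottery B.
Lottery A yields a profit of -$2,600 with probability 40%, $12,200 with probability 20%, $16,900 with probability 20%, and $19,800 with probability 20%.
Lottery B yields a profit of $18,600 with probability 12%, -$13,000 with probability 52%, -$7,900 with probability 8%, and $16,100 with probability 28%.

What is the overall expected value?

EV(A) = 0.4 × (-2600) + 0.2 × 12200 + 0.2 × 16900 + 0.2 × 19800 = -1040 + 2440 + 3380 + 3960 = 8740
EV(B) = 0.12 × 18600 + 0.52 × (-13000) + 0.08 × (-7900) + 0.28 × 16100 = 2232 − 6760 − 632 + 4508 = -652
Overall = 0.625 × 8740 + 0.375 × (-652) = 5462.5 − 244.5 = 5218

$5,218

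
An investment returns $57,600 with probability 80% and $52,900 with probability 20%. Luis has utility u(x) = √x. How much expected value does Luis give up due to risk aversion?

$16

E[u] = 0.8·√57600 + 0.2·√52900 = 0.8·240 + 0.2·230 = 238
CE = (238)² = 56644
Risk premium = EV − CE = 56660 − 56644 = 16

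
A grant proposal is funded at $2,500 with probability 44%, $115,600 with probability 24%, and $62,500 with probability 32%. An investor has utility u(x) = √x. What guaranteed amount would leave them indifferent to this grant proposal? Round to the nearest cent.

E[u] = 0.44·√2500 + 0.24·√115600 + 0.32·√62500 = 0.44·50 + 0.24·340 + 0.32·250 = 183.6
CE = (183.6)² = 33708.96

$33,708.96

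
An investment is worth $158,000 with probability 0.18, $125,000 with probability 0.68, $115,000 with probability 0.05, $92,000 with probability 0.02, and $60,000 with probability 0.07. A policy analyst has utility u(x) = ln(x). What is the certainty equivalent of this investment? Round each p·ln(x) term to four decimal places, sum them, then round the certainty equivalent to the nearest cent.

$122,577.65

E[u] = 0.18·ln(158000) + 0.68·ln(125000) + 0.05·ln(115000) + 0.02·ln(92000) + 0.07·ln(60000) = 2.1547 + 7.9805 + 0.5826 + 0.2286 + 0.7701 = 11.7165
CE = e^11.7165 ≈ 122577.65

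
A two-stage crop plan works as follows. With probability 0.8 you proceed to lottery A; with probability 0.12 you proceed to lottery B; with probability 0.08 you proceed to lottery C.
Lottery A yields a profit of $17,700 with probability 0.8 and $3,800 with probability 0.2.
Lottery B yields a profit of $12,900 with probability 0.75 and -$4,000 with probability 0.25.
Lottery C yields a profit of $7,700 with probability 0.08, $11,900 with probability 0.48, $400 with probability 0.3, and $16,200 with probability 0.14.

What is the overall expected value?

$13,674.28

EV(A) = 0.8 × 17700 + 0.2 × 3800 = 14160 + 760 = 14920
EV(B) = 0.75 × 12900 + 0.25 × (-4000) = 9675 − 1000 = 8675
EV(C) = 0.08 × 7700 + 0.48 × 11900 + 0.3 × 400 + 0.14 × 16200 = 616 + 5712 + 120 + 2268 = 8716
Overall = 0.8 × 14920 + 0.12 × 8675 + 0.08 × 8716 = 11936 + 1041 + 697.28 = 13674.28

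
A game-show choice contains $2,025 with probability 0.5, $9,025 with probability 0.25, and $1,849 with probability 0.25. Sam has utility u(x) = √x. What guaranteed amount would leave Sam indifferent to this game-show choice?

E[u] = 0.5·√2025 + 0.25·√9025 + 0.25·√1849 = 0.5·45 + 0.25·95 + 0.25·43 = 57
CE = (57)² = 3249

$3,249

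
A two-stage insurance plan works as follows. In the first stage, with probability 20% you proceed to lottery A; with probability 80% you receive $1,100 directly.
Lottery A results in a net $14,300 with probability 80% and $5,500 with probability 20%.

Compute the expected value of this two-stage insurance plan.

$3,388

EV(A) = 0.8 × 14300 + 0.2 × 5500 = 11440 + 1100 = 12540
Branch B: 1100 (certain)
Overall = 0.2 × 12540 + 0.8 × 1100 = 2508 + 880 = 3388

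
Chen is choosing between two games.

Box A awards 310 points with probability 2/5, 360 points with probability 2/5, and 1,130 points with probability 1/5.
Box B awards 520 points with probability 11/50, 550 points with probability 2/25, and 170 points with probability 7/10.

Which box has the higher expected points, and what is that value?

Box A (494 points)

Box A = 2/5 × 310 + 2/5 × 360 + 1/5 × 1130 = 124 + 144 + 226 = 494
Box B = 11/50 × 520 + 2/25 × 550 + 7/10 × 170 = 114.4 + 44 + 119 = 277.4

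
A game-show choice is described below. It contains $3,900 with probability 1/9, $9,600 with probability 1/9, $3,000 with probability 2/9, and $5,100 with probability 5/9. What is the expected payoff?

EV = 1/9 × 3900 + 1/9 × 9600 + 2/9 × 3000 + 5/9 × 5100 = 433.3333 + 1066.6667 + 666.6667 + 2833.3333 = 5000

$5,000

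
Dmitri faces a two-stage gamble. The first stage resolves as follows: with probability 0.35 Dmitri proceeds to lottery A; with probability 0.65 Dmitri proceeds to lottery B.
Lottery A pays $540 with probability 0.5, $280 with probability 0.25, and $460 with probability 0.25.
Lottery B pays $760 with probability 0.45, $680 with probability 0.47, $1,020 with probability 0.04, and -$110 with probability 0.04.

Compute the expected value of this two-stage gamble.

$612.95

EV(A) = 0.5 × 540 + 0.25 × 280 + 0.25 × 460 = 270 + 70 + 115 = 455
EV(B) = 0.45 × 760 + 0.47 × 680 + 0.04 × 1020 + 0.04 × (-110) = 342 + 319.6 + 40.8 − 4.4 = 698
Overall = 0.35 × 455 + 0.65 × 698 = 159.25 + 453.7 = 612.95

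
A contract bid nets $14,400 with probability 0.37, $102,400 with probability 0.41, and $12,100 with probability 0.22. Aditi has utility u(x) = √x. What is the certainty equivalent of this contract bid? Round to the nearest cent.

E[u] = 0.37·√14400 + 0.41·√102400 + 0.22·√12100 = 0.37·120 + 0.41·320 + 0.22·110 = 199.8
CE = (199.8)² = 39920.04

$39,920.04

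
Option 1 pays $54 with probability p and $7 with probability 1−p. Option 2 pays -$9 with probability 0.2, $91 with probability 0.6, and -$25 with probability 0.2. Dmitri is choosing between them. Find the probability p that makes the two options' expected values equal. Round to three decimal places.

p = 0.868

EV(Option 2) = 0.2 × (-9) + 0.6 × 91 + 0.2 × (-25) = -1.8 + 54.6 − 5 = 47.8
p·54 + (1−p)·7 = 47.8
47p + 7 = 47.8
p = (47.8 − 7) / 47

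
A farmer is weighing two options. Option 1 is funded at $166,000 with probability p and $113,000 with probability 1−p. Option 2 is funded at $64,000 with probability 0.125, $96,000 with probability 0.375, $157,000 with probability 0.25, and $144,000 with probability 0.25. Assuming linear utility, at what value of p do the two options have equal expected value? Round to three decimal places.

EV(Option 2) = 0.125 × 64000 + 0.375 × 96000 + 0.25 × 157000 + 0.25 × 144000 = 8000 + 36000 + 39250 + 36000 = 119250
p·166000 + (1−p)·113000 = 119250
53000p + 113000 = 119250
p = (119250 − 113000) / 53000

p = 0.118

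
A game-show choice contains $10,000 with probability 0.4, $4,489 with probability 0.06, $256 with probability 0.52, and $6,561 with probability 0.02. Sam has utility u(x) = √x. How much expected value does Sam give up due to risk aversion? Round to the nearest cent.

$1,622.00

E[u] = 0.4·√10000 + 0.06·√4489 + 0.52·√256 + 0.02·√6561 = 0.4·100 + 0.06·67 + 0.52·16 + 0.02·81 = 53.96
CE = (53.96)² = 2911.6816
Risk premium = EV − CE = 4533.68 − 2911.6816 = 1621.9984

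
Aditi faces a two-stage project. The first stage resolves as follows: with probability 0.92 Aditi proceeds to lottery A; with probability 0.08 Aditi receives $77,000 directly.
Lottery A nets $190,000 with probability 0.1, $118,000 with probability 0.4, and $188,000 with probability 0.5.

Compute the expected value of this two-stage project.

EV(A) = 0.1 × 190000 + 0.4 × 118000 + 0.5 × 188000 = 19000 + 47200 + 94000 = 160200
Branch B: 77000 (certain)
Overall = 0.92 × 160200 + 0.08 × 77000 = 147384 + 6160 = 153544

$153,544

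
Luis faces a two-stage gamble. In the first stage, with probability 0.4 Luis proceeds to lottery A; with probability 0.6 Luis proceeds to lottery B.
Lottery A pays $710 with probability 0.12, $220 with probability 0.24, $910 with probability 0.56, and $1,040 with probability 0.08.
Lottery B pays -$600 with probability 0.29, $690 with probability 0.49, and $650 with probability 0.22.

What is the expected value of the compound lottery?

EV(A) = 0.12 × 710 + 0.24 × 220 + 0.56 × 910 + 0.08 × 1040 = 85.2 + 52.8 + 509.6 + 83.2 = 730.8
EV(B) = 0.29 × (-600) + 0.49 × 690 + 0.22 × 650 = -174 + 338.1 + 143 = 307.1
Overall = 0.4 × 730.8 + 0.6 × 307.1 = 292.32 + 184.26 = 476.58

$476.58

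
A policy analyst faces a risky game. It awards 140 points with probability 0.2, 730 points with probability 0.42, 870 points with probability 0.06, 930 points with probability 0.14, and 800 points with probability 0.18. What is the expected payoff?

EV = 0.2 × 140 + 0.42 × 730 + 0.06 × 870 + 0.14 × 930 + 0.18 × 800 = 28 + 306.6 + 52.2 + 130.2 + 144 = 661

661 points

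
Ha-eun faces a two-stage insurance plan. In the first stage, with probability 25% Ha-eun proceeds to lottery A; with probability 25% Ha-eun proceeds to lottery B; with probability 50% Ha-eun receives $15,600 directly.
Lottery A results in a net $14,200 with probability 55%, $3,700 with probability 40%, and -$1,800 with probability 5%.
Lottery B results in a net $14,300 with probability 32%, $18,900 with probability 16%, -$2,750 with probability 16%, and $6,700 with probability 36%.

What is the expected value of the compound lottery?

EV(A) = 0.55 × 14200 + 0.4 × 3700 + 0.05 × (-1800) = 7810 + 1480 − 90 = 9200
EV(B) = 0.32 × 14300 + 0.16 × 18900 + 0.16 × (-2750) + 0.36 × 6700 = 4576 + 3024 − 440 + 2412 = 9572
Branch C: 15600 (certain)
Overall = 0.25 × 9200 + 0.25 × 9572 + 0.5 × 15600 = 2300 + 2393 + 7800 = 12493

$12,493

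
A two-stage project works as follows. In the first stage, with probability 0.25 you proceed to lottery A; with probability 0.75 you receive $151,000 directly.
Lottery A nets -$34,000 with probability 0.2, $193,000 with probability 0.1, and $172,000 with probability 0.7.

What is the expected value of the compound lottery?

$146,475

EV(A) = 0.2 × (-34000) + 0.1 × 193000 + 0.7 × 172000 = -6800 + 19300 + 120400 = 132900
Branch B: 151000 (certain)
Overall = 0.25 × 132900 + 0.75 × 151000 = 33225 + 113250 = 146475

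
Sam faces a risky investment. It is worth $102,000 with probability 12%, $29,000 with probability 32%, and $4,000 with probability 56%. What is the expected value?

$23,760

EV = 0.12 × 102000 + 0.32 × 29000 + 0.56 × 4000 = 12240 + 9280 + 2240 = 23760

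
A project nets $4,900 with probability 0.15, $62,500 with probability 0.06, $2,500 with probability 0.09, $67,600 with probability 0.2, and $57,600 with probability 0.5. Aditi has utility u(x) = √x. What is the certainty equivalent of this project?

$40,804

E[u] = 0.15·√4900 + 0.06·√62500 + 0.09·√2500 + 0.2·√67600 + 0.5·√57600 = 0.15·70 + 0.06·250 + 0.09·50 + 0.2·260 + 0.5·240 = 202
CE = (202)² = 40804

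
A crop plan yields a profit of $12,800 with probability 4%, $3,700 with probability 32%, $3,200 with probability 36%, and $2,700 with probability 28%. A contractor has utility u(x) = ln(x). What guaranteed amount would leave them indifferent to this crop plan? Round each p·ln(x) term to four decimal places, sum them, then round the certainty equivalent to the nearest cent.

E[u] = 0.04·ln(12800) + 0.32·ln(3700) + 0.36·ln(3200) + 0.28·ln(2700) = 0.3783 + 2.6291 + 2.9055 + 2.2123 = 8.1252
CE = e^8.1252 ≈ 3378.54

$3,378.54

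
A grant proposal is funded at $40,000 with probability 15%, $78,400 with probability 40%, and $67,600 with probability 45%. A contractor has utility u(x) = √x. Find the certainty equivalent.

$67,081

E[u] = 0.15·√40000 + 0.4·√78400 + 0.45·√67600 = 0.15·200 + 0.4·280 + 0.45·260 = 259
CE = (259)² = 67081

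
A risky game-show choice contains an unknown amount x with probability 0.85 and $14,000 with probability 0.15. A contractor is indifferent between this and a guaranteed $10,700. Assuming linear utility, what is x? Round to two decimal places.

0.85·x + 0.15·14000 = 10700
0.85·x = 10700 − 2100 = 8600
x = 8600 / 0.85 = 10117.6471

x = $10,117.65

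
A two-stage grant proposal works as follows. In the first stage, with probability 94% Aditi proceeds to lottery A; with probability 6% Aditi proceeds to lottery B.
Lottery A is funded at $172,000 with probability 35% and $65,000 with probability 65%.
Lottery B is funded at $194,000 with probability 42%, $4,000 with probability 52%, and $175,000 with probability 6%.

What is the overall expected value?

EV(A) = 0.35 × 172000 + 0.65 × 65000 = 60200 + 42250 = 102450
EV(B) = 0.42 × 194000 + 0.52 × 4000 + 0.06 × 175000 = 81480 + 2080 + 10500 = 94060
Overall = 0.94 × 102450 + 0.06 × 94060 = 96303 + 5643.6 = 101946.6

$101,946.60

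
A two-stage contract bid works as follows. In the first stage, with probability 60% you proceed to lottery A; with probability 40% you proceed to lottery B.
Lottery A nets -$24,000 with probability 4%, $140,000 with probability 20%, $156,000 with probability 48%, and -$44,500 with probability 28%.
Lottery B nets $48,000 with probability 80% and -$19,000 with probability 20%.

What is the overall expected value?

$67,516

EV(A) = 0.04 × (-24000) + 0.2 × 140000 + 0.48 × 156000 + 0.28 × (-44500) = -960 + 28000 + 74880 − 12460 = 89460
EV(B) = 0.8 × 48000 + 0.2 × (-19000) = 38400 − 3800 = 34600
Overall = 0.6 × 89460 + 0.4 × 34600 = 53676 + 13840 = 67516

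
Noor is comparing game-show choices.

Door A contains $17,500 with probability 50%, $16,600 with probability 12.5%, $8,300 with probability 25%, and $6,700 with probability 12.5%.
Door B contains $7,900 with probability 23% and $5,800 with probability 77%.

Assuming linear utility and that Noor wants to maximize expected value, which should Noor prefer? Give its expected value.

Door A ($13,737.50)

Door A = 0.5 × 17500 + 0.125 × 16600 + 0.25 × 8300 + 0.125 × 6700 = 8750 + 2075 + 2075 + 837.5 = 13737.5
Door B = 0.23 × 7900 + 0.77 × 5800 = 1817 + 4466 = 6283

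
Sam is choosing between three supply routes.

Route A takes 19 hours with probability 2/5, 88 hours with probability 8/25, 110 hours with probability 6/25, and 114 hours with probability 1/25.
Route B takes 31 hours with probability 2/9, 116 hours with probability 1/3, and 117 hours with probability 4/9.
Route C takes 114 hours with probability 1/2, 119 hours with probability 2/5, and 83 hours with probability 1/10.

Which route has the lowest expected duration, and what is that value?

Route A = 2/5 × 19 + 8/25 × 88 + 6/25 × 110 + 1/25 × 114 = 7.6 + 28.16 + 26.4 + 4.56 = 66.72
Route B = 2/9 × 31 + 1/3 × 116 + 4/9 × 117 = 6.8889 + 38.6667 + 52 = 97.5556
Route C = 1/2 × 114 + 2/5 × 119 + 1/10 × 83 = 57 + 47.6 + 8.3 = 112.9

Route A (66.72 hours)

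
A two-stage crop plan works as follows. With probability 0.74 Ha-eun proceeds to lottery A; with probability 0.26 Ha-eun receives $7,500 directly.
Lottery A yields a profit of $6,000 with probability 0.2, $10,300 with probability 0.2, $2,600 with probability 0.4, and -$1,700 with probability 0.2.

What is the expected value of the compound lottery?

$4,880.40

EV(A) = 0.2 × 6000 + 0.2 × 10300 + 0.4 × 2600 + 0.2 × (-1700) = 1200 + 2060 + 1040 − 340 = 3960
Branch B: 7500 (certain)
Overall = 0.74 × 3960 + 0.26 × 7500 = 2930.4 + 1950 = 4880.4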